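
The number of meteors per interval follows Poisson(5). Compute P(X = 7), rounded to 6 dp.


P(X=7) = e^(-5) * 5^7 / 7!
≈ 0.006737946999 * 78125 / 5040
≈ 0.104445

0.104445


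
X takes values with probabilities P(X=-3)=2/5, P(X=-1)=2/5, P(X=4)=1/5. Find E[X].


E[X] = sum(x * P(x))
= -3*2/5 - 1*2/5 + 4*1/5
= -4/5

-4/5


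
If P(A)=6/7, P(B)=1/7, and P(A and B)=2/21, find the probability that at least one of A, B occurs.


P(A∪B) = P(A) + P(B) - P(A∩B)
= 6/7 + 1/7 - 2/21 = 19/21

19/21


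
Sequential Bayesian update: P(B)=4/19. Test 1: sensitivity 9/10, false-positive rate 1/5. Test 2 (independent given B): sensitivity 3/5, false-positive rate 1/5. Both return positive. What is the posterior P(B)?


After test 1: P(+) = 9/10*4/19 + 1/5*15/19 = 33/95
P(B|+) = (18/95)/(33/95) = 6/11
After test 2 (use post1 as new prior): P(+) = 3/5*6/11 + 1/5*5/11 = 23/55
P(B|+,+) = (18/55)/(23/55) = 18/23

18/23


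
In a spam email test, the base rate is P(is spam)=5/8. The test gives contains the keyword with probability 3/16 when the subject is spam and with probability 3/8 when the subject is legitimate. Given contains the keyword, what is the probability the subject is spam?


P(A) = P(A|B)P(B) + P(A|B')P(B') = 3/16*5/8 + 3/8*3/8 = 33/128
P(B|A) = P(A|B)P(B)/P(A) = (15/128)/(33/128) = 5/11

5/11


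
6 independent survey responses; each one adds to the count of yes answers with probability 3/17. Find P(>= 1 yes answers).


P(at least one) = 1 - P(none)
P(none) = (1 - 3/17)^6 = (14/17)^6 = 7529536/24137569
P(at least one) = 1 - 7529536/24137569 = 16608033/24137569

16608033/24137569


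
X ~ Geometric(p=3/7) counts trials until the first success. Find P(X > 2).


P(X > 2) = P(first 2 trials all fail) = (1-p)^2 = (4/7)^2 = 16/49

16/49


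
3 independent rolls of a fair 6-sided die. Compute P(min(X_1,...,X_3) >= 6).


P(min >= 6) = P(all X_i >= 6) = (P(X_1 >= 6))^3
= (1/6)^3 = 1/216

1/216


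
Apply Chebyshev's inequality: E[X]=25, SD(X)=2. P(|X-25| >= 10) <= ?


k = 10/2 = 5
Chebyshev: P(|X-mu| >= k*sigma) <= 1/k^2 = 1/5^2 = 1/25

1/25


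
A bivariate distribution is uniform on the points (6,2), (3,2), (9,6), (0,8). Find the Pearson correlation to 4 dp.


Cov(X,Y) = -2.2500, Var(X) = 11.2500, Var(Y) = 6.7500
rho = Cov/(sqrt(VarX)*sqrt(VarY)) = -0.2582

-0.2582


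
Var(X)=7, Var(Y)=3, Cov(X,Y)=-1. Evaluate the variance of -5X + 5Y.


Var(-5X + 5Y) = (-5)^2*Var(X) + 5^2*Var(Y) + 2*(-5)*5*Cov(X,Y)
= 25*7 + 25*3 - 50*(-1)
= 175 + 75 + 50 = 300

300


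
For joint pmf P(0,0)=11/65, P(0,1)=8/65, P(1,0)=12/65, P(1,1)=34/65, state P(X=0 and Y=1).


Read from table: P(X=0, Y=1) = 8/65

8/65


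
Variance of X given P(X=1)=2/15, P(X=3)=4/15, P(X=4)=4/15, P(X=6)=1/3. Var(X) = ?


E[X] = 4, E[X^2] = 94/5
Var(X) = E[X^2] - (E[X])^2 = 94/5 - (4)^2 = 14/5

14/5


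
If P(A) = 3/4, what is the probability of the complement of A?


P(A') = 1 - P(A) = 1 - 3/4 = 1/4

1/4


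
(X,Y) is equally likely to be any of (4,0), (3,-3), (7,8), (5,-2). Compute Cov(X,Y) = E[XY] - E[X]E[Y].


E[X]=19/4, E[Y]=3/4, E[XY]=37/4
Cov(X,Y) = E[XY] - E[X]E[Y] = 37/4 - 19/4*3/4 = 91/16

91/16


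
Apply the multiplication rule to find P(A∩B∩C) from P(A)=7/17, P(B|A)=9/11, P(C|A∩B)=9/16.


P(A∩B∩C) = P(A) * P(B|A) * P(C|A∩B)
= 7/17 * 9/11 * 9/16
= 63/187 * 9/16 = 567/2992

567/2992


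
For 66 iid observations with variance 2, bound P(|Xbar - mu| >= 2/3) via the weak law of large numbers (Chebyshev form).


Var(Xbar) = Var(X)/n = 2/66
Chebyshev: P(|Xbar-mu| >= 2/3) <= Var(Xbar)/(2/3)^2 = (1/33)/(4/9) = 3/44

3/44


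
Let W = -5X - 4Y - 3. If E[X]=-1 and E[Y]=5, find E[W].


E[-5X - 4Y - 3] = -5*E[X] - 4*E[Y] - 3
= (-5)*(-1) + (-4)*(5) + (-3)
= 5 - 20 - 3 = -18

-18


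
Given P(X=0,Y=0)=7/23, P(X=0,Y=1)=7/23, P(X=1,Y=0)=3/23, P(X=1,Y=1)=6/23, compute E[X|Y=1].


P(Y=1) = 13/23
E[X|Y=1] = (0*7 + 1*6)/13 = 6/13

6/13


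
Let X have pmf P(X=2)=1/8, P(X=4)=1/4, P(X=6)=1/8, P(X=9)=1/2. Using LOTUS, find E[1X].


E[1X] = sum(g(x)*P(x))
= 2*1/8 + 4*1/4 + 6*1/8 + 9*1/2
= 13/2

13/2


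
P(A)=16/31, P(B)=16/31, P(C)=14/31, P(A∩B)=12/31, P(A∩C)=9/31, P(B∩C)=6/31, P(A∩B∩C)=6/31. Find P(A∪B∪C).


P(A∪B∪C) = P(A)+P(B)+P(C) - P(AB)-P(AC)-P(BC) + P(ABC)
= 16/31+16/31+14/31 - 12/31-9/31-6/31 + 6/31
= 25/31

25/31


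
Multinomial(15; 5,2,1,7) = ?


15! = 1307674368000
Denominator: 5!=120 * 2!=2 * 1!=1 * 7!=5040
Coefficient = 1307674368000 / 1209600 = 1081080

1081080


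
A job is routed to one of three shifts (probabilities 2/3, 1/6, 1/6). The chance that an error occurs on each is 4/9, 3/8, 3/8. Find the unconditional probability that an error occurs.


P(A) = P(A|B1)P(B1) + P(A|B2)P(B2) + P(A|B3)P(B3)
= 4/9*2/3 + 3/8*1/6 + 3/8*1/6
= 8/27 + 1/16 + 1/16 = 91/216

91/216


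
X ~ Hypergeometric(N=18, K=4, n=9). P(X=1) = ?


P(X=1) = C(4,1)*C(14,8) / C(18,9)
= 4*3003 / 48620
= 12012/48620 = 21/85

21/85


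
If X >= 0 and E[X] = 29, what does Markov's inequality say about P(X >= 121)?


Markov: P(X >= a) <= E[X]/a
P(X >= 121) <= 29/121

29/121


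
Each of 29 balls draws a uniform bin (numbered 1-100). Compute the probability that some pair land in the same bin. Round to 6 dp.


P(all different) = prod((100-i)/100 for i=0..28) = 0.010973
P(at least one match) = 1 - 0.010973 = 0.989027

0.989027


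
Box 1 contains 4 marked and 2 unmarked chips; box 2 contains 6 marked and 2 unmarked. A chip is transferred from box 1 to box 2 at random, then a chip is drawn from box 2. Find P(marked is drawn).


P(transfer marked) = 4/6 = 2/3; P(transfer unmarked) = 1/3
If marked transferred: Urn II has 7 marked of 9, so P(marked|marked moved) = 7/9
If unmarked transferred: Urn II has 6 marked of 9, so P(marked|unmarked moved) = 2/3
By total probability: P(marked) = 2/3*7/9 + 1/3*2/3 = 20/27

20/27


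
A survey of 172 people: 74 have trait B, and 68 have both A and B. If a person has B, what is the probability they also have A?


P(A|B) = P(A∩B)/P(B) = (68/172)/(74/172) = 68/74 = 34/37

34/37


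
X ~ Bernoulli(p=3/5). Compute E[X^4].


For Bernoulli: X in {0,1}
E[X^4] = 0^4*(1-3/5) + 1^4*3/5 = 3/5

3/5


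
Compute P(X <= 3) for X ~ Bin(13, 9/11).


P(X<=3) = P(X=0) + P(X=1) + P(X=2) + P(X=3)
= 8192/34522712143931 + 479232/34522712143931 + 12939264/34522712143931 + 19408896/3138428376721
= 20629504/3138428376721

20629504/3138428376721


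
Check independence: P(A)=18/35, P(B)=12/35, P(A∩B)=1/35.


P(A)*P(B) = 18/35*12/35 = 216/1225
P(A∩B) = 1/35 != 216/1225, so not independent

No, A and B are not independent


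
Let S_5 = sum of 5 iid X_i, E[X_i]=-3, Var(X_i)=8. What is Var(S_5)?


By independence, Var(S_n) = n*Var(X_1) = 5*8 = 40

40


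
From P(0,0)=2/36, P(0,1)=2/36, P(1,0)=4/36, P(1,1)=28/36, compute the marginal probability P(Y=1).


P(Y=1) = P(0,1)+P(1,1) = 2/36 + 28/36 = 30/36 = 5/6

5/6


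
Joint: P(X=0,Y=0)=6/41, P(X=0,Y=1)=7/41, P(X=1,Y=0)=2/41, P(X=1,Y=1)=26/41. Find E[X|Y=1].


P(Y=1) = 33/41
E[X|Y=1] = (0*7 + 1*26)/33 = 26/33

26/33


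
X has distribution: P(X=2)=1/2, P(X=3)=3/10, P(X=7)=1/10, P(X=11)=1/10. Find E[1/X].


E[1/X] = sum(g(x)*P(x))
= 1/2*1/2 + 1/3*3/10 + 1/7*1/10 + 1/11*1/10
= 115/308

115/308


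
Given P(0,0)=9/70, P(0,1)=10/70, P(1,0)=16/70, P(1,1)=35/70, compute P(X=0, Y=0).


Read from table: P(X=0, Y=0) = 9/70

9/70


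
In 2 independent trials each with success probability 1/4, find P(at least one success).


P(at least one) = 1 - P(none)
P(none) = (1 - 1/4)^2 = (3/4)^2 = 9/16
P(at least one) = 1 - 9/16 = 7/16

7/16


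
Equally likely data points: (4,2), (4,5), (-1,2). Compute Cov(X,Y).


E[X]=7/3, E[Y]=3, E[XY]=26/3
Cov(X,Y) = E[XY] - E[X]E[Y] = 26/3 - 7/3*3 = 5/3

5/3


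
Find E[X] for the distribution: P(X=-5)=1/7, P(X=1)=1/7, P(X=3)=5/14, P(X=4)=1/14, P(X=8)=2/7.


E[X] = sum(x * P(x))
= -5*1/7 + 1*1/7 + 3*5/14 + 4*1/14 + 8*2/7
= 43/14

43/14


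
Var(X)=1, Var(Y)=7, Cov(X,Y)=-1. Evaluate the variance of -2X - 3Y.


Var(-2X - 3Y) = (-2)^2*Var(X) + (-3)^2*Var(Y) + 2*(-2)*(-3)*Cov(X,Y)
= 4*1 + 9*7 + 12*(-1)
= 4 + 63 - 12 = 55

55


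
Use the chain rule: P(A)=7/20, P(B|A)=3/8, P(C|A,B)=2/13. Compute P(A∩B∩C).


P(A∩B∩C) = P(A) * P(B|A) * P(C|A∩B)
= 7/20 * 3/8 * 2/13
= 21/160 * 2/13 = 21/1040

21/1040


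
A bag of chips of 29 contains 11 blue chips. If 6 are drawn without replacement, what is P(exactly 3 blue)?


P(X=3) = C(11,3)*C(18,3) / C(29,6)
= 165*816 / 475020
= 134640/475020 = 748/2639

748/2639


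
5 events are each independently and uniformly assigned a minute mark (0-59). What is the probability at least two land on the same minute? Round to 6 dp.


P(all different) = prod((60-i)/60 for i=0..4) = 0.842826
P(at least one match) = 1 - 0.842826 = 0.157174

0.157174


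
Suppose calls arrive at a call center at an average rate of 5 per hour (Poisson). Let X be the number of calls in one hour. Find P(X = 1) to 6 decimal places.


P(X=1) = e^(-5) * 5^1 / 1!
≈ 0.006737946999 * 5 / 1
≈ 0.033690

0.033690


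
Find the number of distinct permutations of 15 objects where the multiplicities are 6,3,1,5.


15! = 1307674368000
Denominator: 6!=720 * 3!=6 * 1!=1 * 5!=120
Coefficient = 1307674368000 / 518400 = 2522520

2522520


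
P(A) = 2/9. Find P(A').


P(A') = 1 - P(A) = 1 - 2/9 = 7/9

7/9


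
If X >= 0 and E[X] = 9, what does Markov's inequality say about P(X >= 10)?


Markov: P(X >= a) <= E[X]/a
P(X >= 10) <= 9/10

9/10


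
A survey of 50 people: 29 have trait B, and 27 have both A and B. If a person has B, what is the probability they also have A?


P(A|B) = P(A∩B)/P(B) = (27/50)/(29/50) = 27/29

27/29


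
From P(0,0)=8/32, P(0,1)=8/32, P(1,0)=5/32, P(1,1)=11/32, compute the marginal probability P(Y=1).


P(Y=1) = P(0,1)+P(1,1) = 8/32 + 11/32 = 19/32

19/32


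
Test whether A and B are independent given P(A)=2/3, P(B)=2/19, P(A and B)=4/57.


P(A)*P(B) = 2/3*2/19 = 4/57
P(A∩B) = 4/57, which equals P(A)P(B), so independent

Yes, A and B are independent


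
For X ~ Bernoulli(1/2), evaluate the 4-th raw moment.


For Bernoulli: X in {0,1}
E[X^4] = 0^4*(1-1/2) + 1^4*1/2 = 1/2

1/2


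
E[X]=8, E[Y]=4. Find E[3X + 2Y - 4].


E[3X + 2Y - 4] = 3*E[X] + 2*E[Y] - 4
= (3)*(8) + (2)*(4) + (-4)
= 24 + 8 - 4 = 28

28


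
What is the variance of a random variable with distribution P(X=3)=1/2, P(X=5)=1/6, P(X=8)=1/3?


E[X] = 5, E[X^2] = 30
Var(X) = E[X^2] - (E[X])^2 = 30 - (5)^2 = 5

5


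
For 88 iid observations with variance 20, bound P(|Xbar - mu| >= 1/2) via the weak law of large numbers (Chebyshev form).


Var(Xbar) = Var(X)/n = 20/88
Chebyshev: P(|Xbar-mu| >= 1/2) <= Var(Xbar)/(1/2)^2 = (5/22)/(1/4) = 10/11

10/11


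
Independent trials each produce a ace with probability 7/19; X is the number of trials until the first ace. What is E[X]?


For geometric (trials until first success), E[X] = 1/p = 1/(7/19) = 19/7

19/7


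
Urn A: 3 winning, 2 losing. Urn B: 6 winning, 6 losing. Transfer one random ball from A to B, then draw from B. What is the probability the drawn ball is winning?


P(transfer winning) = 3/5; P(transfer losing) = 2/5
If winning transferred: Urn II has 7 winning of 13, so P(winning|winning moved) = 7/13
If losing transferred: Urn II has 6 winning of 13, so P(winning|losing moved) = 6/13
By total probability: P(winning) = 3/5*7/13 + 2/5*6/13 = 33/65

33/65


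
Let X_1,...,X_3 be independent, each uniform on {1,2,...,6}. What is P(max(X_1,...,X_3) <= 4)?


P(max <= 4) = P(all X_i <= 4) = (P(X_1 <= 4))^3
= (4/6)^3 = (2/3)^3 = 8/27

8/27


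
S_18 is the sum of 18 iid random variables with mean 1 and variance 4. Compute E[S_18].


E[S_n] = n*E[X_1] = 18*1 = 18

18


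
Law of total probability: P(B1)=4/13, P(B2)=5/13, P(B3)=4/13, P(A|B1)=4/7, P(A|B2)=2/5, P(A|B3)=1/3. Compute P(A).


P(A) = P(A|B1)P(B1) + P(A|B2)P(B2) + P(A|B3)P(B3)
= 4/7*4/13 + 2/5*5/13 + 1/3*4/13
= 16/91 + 2/13 + 4/39 = 118/273

118/273


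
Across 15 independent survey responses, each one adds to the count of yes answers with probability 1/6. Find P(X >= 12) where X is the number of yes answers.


P(X>=12) = P(X=12) + P(X=13) + P(X=14) + P(X=15)
= 56875/470184984576 + 875/156728328192 + 25/156728328192 + 1/470184984576
= 7447/58773123072

7447/58773123072


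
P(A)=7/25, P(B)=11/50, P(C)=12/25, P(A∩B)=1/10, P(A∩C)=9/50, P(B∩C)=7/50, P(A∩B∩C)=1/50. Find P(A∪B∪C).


P(A∪B∪C) = P(A)+P(B)+P(C) - P(AB)-P(AC)-P(BC) + P(ABC)
= 7/25+11/50+12/25 - 1/10-9/50-7/50 + 1/50
= 29/50

29/50


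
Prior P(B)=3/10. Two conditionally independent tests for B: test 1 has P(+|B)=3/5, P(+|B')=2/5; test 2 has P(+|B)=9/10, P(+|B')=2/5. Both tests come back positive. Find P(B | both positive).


After test 1: P(+) = 3/5*3/10 + 2/5*7/10 = 23/50
P(B|+) = (9/50)/(23/50) = 9/23
After test 2 (use post1 as new prior): P(+) = 9/10*9/23 + 2/5*14/23 = 137/230
P(B|+,+) = (81/230)/(137/230) = 81/137

81/137


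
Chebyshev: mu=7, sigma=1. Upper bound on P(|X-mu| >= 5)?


k = 5/1 = 5
Chebyshev: P(|X-mu| >= k*sigma) <= 1/k^2 = 1/5^2 = 1/25

1/25


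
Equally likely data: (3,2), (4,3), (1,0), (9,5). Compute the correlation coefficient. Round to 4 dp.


Cov(X,Y) = 5.1250, Var(X) = 8.6875, Var(Y) = 3.2500
rho = Cov/(sqrt(VarX)*sqrt(VarY)) = 0.9645

0.9645


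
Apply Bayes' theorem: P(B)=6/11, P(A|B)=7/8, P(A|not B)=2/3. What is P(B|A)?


P(A) = P(A|B)P(B) + P(A|B')P(B') = 7/8*6/11 + 2/3*5/11 = 103/132
P(B|A) = P(A|B)P(B)/P(A) = (21/44)/(103/132) = 63/103

63/103


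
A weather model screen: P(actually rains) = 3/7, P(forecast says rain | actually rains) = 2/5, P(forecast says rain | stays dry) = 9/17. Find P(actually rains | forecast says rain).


P(A) = P(A|B)P(B) + P(A|B')P(B') = 2/5*3/7 + 9/17*4/7 = 282/595
P(B|A) = P(A|B)P(B)/P(A) = (6/35)/(282/595) = 17/47

17/47


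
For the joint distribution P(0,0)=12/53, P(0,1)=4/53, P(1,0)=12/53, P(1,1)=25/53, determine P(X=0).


P(X=0) = P(0,0)+P(0,1) = 12/53 + 4/53 = 16/53

16/53


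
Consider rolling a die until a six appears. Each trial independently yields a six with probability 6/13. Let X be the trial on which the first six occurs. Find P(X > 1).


P(X > 1) = P(first 1 trials all fail) = (1-p)^1 = (7/13)^1 = 7/13

7/13


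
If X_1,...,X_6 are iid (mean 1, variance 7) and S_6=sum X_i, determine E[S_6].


E[S_n] = n*E[X_1] = 6*1 = 6

6


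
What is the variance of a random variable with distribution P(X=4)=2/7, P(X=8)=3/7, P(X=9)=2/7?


E[X] = 50/7, E[X^2] = 386/7
Var(X) = E[X^2] - (E[X])^2 = 386/7 - (50/7)^2 = 202/49

202/49


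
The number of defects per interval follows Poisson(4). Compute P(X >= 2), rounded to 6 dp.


P(X>=2) = 1 - P(X<=1) = 1 - (e^(-4)*4^0/0! + e^(-4)*4^1/1!)
≈ 1 - (0.0183156389 + 0.0732625556)
= 1 - 0.0915781945 = 0.9084218055
≈ 0.908422

0.908422


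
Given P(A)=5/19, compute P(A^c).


P(A') = 1 - P(A) = 1 - 5/19 = 14/19

14/19


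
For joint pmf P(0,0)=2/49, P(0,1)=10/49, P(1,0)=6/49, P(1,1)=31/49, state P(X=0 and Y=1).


Read from table: P(X=0, Y=1) = 10/49

10/49


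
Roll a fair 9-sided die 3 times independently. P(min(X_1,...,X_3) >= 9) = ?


P(min >= 9) = P(all X_i >= 9) = (P(X_1 >= 9))^3
= (1/9)^3 = 1/729

1/729


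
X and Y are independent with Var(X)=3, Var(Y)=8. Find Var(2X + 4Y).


Independence => Cov(X,Y)=0
Var(2X + 4Y) = 2^2*Var(X) + 4^2*Var(Y)
= 4*3 + 16*8 = 140

140


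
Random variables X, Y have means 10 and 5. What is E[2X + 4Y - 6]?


E[2X + 4Y - 6] = 2*E[X] + 4*E[Y] - 6
= (2)*(10) + (4)*(5) + (-6)
= 20 + 20 - 6 = 34

34


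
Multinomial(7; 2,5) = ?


7! = 5040
Denominator: 2!=2 * 5!=120
Coefficient = 5040 / 240 = 21

21


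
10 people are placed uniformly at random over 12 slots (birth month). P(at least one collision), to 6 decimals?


P(all different) = prod((12-i)/12 for i=0..9) = 0.003868
P(at least one match) = 1 - 0.003868 = 0.996132

0.996132


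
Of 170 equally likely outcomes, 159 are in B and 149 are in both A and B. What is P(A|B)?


P(A|B) = P(A∩B)/P(B) = (149/170)/(159/170) = 149/159

149/159


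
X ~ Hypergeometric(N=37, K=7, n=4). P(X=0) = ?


P(X=0) = C(7,0)*C(30,4) / C(37,4)
= 1*27405 / 66045
= 27405/66045 = 261/629

261/629


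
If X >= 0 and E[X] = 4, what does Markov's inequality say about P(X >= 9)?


Markov: P(X >= a) <= E[X]/a
P(X >= 9) <= 4/9

4/9


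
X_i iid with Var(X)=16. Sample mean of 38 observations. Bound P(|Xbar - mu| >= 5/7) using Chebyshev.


Var(Xbar) = Var(X)/n = 16/38
Chebyshev: P(|Xbar-mu| >= 5/7) <= Var(Xbar)/(5/7)^2 = (8/19)/(25/49) = 392/475

392/475


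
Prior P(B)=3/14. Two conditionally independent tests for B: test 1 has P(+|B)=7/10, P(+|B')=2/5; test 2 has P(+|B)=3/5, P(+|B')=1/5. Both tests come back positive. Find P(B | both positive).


After test 1: P(+) = 7/10*3/14 + 2/5*11/14 = 13/28
P(B|+) = (3/20)/(13/28) = 21/65
After test 2 (use post1 as new prior): P(+) = 3/5*21/65 + 1/5*44/65 = 107/325
P(B|+,+) = (63/325)/(107/325) = 63/107

63/107


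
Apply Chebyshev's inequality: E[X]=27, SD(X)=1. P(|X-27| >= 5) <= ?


k = 5/1 = 5
Chebyshev: P(|X-mu| >= k*sigma) <= 1/k^2 = 1/5^2 = 1/25

1/25


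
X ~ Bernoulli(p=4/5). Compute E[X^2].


For Bernoulli: X in {0,1}
E[X^2] = 0^2*(1-4/5) + 1^2*4/5 = 4/5

4/5


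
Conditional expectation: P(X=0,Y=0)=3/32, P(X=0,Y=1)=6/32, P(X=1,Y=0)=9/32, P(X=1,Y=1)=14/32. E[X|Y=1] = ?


P(Y=1) = 20/32
E[X|Y=1] = (0*6 + 1*14)/20 = 14/20 = 7/10

7/10


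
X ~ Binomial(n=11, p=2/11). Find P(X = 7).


P(X=7) = C(11,7) * p^7 * (1-p)^4
= 330 * 128/19487171 * 6561/14641
= 25194240/25937424601

25194240/25937424601


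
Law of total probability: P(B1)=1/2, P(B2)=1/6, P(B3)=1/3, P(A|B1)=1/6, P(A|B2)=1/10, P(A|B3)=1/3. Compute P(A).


P(A) = P(A|B1)P(B1) + P(A|B2)P(B2) + P(A|B3)P(B3)
= 1/6*1/2 + 1/10*1/6 + 1/3*1/3
= 1/12 + 1/60 + 1/9 = 19/90

19/90


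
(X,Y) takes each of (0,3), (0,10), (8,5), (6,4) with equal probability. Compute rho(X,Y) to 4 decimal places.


Cov(X,Y) = -3.2500, Var(X) = 12.7500, Var(Y) = 7.2500
rho = Cov/(sqrt(VarX)*sqrt(VarY)) = -0.3380

-0.3380


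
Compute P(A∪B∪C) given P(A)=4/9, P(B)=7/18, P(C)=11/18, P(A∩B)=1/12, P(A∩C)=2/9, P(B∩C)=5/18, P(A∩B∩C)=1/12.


P(A∪B∪C) = P(A)+P(B)+P(C) - P(AB)-P(AC)-P(BC) + P(ABC)
= 4/9+7/18+11/18 - 1/12-2/9-5/18 + 1/12
= 17/18

17/18


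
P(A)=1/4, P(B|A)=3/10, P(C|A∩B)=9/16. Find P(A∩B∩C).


P(A∩B∩C) = P(A) * P(B|A) * P(C|A∩B)
= 1/4 * 3/10 * 9/16
= 3/40 * 9/16 = 27/640

27/640


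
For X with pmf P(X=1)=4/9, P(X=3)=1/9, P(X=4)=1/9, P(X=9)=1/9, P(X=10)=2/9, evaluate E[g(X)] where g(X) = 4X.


E[4X] = sum(g(x)*P(x))
= 4*4/9 + 12*1/9 + 16*1/9 + 36*1/9 + 40*2/9
= 160/9

160/9


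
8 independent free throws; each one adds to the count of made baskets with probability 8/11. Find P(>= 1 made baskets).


P(at least one) = 1 - P(none)
P(none) = (1 - 8/11)^8 = (3/11)^8 = 6561/214358881
P(at least one) = 1 - 6561/214358881 = 214352320/214358881

214352320/214358881


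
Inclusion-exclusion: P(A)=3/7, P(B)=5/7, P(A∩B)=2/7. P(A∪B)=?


P(A∪B) = P(A) + P(B) - P(A∩B)
= 3/7 + 5/7 - 2/7 = 6/7

6/7


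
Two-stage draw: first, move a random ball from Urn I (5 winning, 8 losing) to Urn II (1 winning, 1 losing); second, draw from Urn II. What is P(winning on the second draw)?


P(transfer winning) = 5/13; P(transfer losing) = 8/13
If winning transferred: Urn II has 2 winning of 3, so P(winning|winning moved) = 2/3
If losing transferred: Urn II has 1 winning of 3, so P(winning|losing moved) = 1/3
By total probability: P(winning) = 5/13*2/3 + 8/13*1/3 = 6/13

6/13


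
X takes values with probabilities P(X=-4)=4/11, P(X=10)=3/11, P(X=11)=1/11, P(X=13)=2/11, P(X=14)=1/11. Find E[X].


E[X] = sum(x * P(x))
= -4*4/11 + 10*3/11 + 11*1/11 + 13*2/11 + 14*1/11
= 65/11

65/11


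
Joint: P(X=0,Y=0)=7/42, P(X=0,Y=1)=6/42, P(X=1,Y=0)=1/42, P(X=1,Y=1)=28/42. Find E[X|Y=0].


P(Y=0) = 8/42
E[X|Y=0] = (0*7 + 1*1)/8 = 1/8

1/8


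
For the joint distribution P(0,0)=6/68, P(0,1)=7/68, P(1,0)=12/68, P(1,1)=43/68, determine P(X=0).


P(X=0) = P(0,0)+P(0,1) = 6/68 + 7/68 = 13/68

13/68


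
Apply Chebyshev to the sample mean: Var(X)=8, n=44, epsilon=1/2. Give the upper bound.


Var(Xbar) = Var(X)/n = 8/44
Chebyshev: P(|Xbar-mu| >= 1/2) <= Var(Xbar)/(1/2)^2 = (2/11)/(1/4) = 8/11

8/11


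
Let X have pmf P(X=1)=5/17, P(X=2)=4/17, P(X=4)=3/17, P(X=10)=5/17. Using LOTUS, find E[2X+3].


E[2X+3] = sum(g(x)*P(x))
= 5*5/17 + 7*4/17 + 11*3/17 + 23*5/17
= 201/17

201/17


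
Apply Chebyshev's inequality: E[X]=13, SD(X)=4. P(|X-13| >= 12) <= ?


k = 12/4 = 3
Chebyshev: P(|X-mu| >= k*sigma) <= 1/k^2 = 1/3^2 = 1/9

1/9


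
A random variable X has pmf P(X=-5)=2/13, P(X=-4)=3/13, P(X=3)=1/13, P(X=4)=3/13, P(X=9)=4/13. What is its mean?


E[X] = sum(x * P(x))
= -5*2/13 - 4*3/13 + 3*1/13 + 4*3/13 + 9*4/13
= 29/13

29/13


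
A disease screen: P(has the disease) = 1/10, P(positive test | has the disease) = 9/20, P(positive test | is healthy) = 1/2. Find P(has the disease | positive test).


P(A) = P(A|B)P(B) + P(A|B')P(B') = 9/20*1/10 + 1/2*9/10 = 99/200
P(B|A) = P(A|B)P(B)/P(A) = (9/200)/(99/200) = 1/11

1/11


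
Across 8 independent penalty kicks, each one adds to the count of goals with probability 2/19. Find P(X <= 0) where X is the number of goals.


P(X<=0) = P(X=0)
= 6975757441/16983563041
= 6975757441/16983563041

6975757441/16983563041


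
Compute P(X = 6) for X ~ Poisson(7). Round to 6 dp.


P(X=6) = e^(-7) * 7^6 / 6!
≈ 0.0009118819656 * 117649 / 720
≈ 0.149003

0.149003


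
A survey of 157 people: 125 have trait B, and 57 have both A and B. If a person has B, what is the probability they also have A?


P(A|B) = P(A∩B)/P(B) = (57/157)/(125/157) = 57/125

57/125


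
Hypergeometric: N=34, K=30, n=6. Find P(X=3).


P(X=3) = C(30,3)*C(4,3) / C(34,6)
= 4060*4 / 1344904
= 16240/1344904 = 70/5797

70/5797


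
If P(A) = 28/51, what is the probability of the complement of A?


P(A') = 1 - P(A) = 1 - 28/51 = 23/51

23/51


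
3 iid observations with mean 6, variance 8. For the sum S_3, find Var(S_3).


By independence, Var(S_n) = n*Var(X_1) = 3*8 = 24

24


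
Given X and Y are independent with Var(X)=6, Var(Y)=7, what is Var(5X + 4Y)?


Independence => Cov(X,Y)=0
Var(5X + 4Y) = 5^2*Var(X) + 4^2*Var(Y)
= 25*6 + 16*7 = 262

262


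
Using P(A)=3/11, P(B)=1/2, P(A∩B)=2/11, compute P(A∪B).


P(A∪B) = P(A) + P(B) - P(A∩B)
= 3/11 + 1/2 - 2/11 = 13/22

13/22


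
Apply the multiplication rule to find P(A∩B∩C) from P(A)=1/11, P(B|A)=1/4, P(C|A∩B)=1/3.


P(A∩B∩C) = P(A) * P(B|A) * P(C|A∩B)
= 1/11 * 1/4 * 1/3
= 1/44 * 1/3 = 1/132

1/132


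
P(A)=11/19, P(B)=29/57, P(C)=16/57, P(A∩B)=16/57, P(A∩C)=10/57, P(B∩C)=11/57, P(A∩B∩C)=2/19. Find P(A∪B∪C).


P(A∪B∪C) = P(A)+P(B)+P(C) - P(AB)-P(AC)-P(BC) + P(ABC)
= 11/19+29/57+16/57 - 16/57-10/57-11/57 + 2/19
= 47/57

47/57


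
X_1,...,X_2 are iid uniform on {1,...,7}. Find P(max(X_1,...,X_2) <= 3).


P(max <= 3) = P(all X_i <= 3) = (P(X_1 <= 3))^2
= (3/7)^2 = 9/49

9/49


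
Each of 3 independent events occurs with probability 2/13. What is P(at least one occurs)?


P(at least one) = 1 - P(none)
P(none) = (1 - 2/13)^3 = (11/13)^3 = 1331/2197
P(at least one) = 1 - 1331/2197 = 866/2197

866/2197


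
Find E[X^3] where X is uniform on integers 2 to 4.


E[X^3] = (1/3) * sum(x^3 for x=2..4)
= 99/3 = 33

33


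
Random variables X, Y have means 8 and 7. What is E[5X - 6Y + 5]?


E[5X - 6Y + 5] = 5*E[X] - 6*E[Y] + 5
= (5)*(8) + (-6)*(7) + (5)
= 40 - 42 + 5 = 3

3


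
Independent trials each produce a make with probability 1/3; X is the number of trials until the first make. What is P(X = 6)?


P(X=6) = (1-p)^5 * p = (2/3)^5 * 1/3
= 32/243 * 1/3 = 32/729

32/729


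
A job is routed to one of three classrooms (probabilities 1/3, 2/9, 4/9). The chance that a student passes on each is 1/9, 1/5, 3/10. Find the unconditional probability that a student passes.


P(A) = P(A|B1)P(B1) + P(A|B2)P(B2) + P(A|B3)P(B3)
= 1/9*1/3 + 1/5*2/9 + 3/10*4/9
= 1/27 + 2/45 + 2/15 = 29/135

29/135


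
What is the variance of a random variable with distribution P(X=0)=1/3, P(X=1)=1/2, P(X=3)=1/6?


E[X] = 1, E[X^2] = 2
Var(X) = E[X^2] - (E[X])^2 = 2 - (1)^2 = 1

1


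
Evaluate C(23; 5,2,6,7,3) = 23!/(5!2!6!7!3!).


23! = 25852016738884976640000
Denominator: 5!=120 * 2!=2 * 6!=720 * 7!=5040 * 3!=6
Coefficient = 25852016738884976640000 / 5225472000 = 4947307485120

4947307485120


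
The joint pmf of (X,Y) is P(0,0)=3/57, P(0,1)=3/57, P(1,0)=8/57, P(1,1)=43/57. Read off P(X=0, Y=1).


Read from table: P(X=0, Y=1) = 3/57 = 1/19

1/19


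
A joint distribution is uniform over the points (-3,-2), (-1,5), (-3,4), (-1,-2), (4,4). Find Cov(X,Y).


E[X]=-4/5, E[Y]=9/5, E[XY]=7/5
Cov(X,Y) = E[XY] - E[X]E[Y] = 7/5 + 4/5*9/5 = 71/25

71/25


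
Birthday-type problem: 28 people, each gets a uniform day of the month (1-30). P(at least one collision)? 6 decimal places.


P(all different) = prod((30-i)/30 for i=0..27) = 0.000000
P(at least one match) = 1 - 0.000000 = 1.000000

1.000000


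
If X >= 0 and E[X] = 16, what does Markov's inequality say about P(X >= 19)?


Markov: P(X >= a) <= E[X]/a
P(X >= 19) <= 16/19

16/19


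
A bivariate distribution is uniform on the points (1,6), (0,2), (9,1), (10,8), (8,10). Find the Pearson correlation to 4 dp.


Cov(X,Y) = 4.7600, Var(X) = 17.8400, Var(Y) = 11.8400
rho = Cov/(sqrt(VarX)*sqrt(VarY)) = 0.3275

0.3275


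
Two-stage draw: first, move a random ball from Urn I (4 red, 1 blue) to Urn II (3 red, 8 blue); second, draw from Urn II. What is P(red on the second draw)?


P(transfer red) = 4/5; P(transfer blue) = 1/5
If red transferred: Urn II has 4 red of 12, so P(red|red moved) = 1/3
If blue transferred: Urn II has 3 red of 12, so P(red|blue moved) = 1/4
By total probability: P(red) = 4/5*1/3 + 1/5*1/4 = 19/60

19/60


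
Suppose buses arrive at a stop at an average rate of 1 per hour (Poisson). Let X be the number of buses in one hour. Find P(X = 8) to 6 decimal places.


P(X=8) = e^(-1) * 1^8 / 8!
≈ 0.3678794412 * 1 / 40320
≈ 0.000009

0.000009


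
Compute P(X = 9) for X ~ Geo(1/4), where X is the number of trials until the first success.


P(X=9) = (1-p)^8 * p = (3/4)^8 * 1/4
= 6561/65536 * 1/4 = 6561/262144

6561/262144


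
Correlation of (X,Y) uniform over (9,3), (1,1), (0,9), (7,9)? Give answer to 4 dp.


Cov(X,Y) = -0.6250, Var(X) = 14.6875, Var(Y) = 12.7500
rho = Cov/(sqrt(VarX)*sqrt(VarY)) = -0.0457

-0.0457


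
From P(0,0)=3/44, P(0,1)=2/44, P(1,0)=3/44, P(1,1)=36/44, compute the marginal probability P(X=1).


P(X=1) = P(1,0)+P(1,1) = 3/44 + 36/44 = 39/44

39/44


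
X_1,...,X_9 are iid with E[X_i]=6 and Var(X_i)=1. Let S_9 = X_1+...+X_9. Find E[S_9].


E[S_n] = n*E[X_1] = 9*6 = 54

54


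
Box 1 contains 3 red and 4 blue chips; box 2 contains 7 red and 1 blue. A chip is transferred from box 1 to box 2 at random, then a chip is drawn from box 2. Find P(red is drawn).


P(transfer red) = 3/7; P(transfer blue) = 4/7
If red transferred: Urn II has 8 red of 9, so P(red|red moved) = 8/9
If blue transferred: Urn II has 7 red of 9, so P(red|blue moved) = 7/9
By total probability: P(red) = 3/7*8/9 + 4/7*7/9 = 52/63

52/63


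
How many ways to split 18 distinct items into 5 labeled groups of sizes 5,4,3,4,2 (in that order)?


18! = 6402373705728000
Denominator: 5!=120 * 4!=24 * 3!=6 * 4!=24 * 2!=2
Coefficient = 6402373705728000 / 829440 = 7718911200

7718911200


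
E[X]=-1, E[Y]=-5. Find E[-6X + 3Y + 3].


E[-6X + 3Y + 3] = -6*E[X] + 3*E[Y] + 3
= (-6)*(-1) + (3)*(-5) + (3)
= 6 - 15 + 3 = -6

-6


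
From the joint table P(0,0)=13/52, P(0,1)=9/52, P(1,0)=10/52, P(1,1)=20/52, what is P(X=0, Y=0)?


Read from table: P(X=0, Y=0) = 13/52 = 1/4

1/4


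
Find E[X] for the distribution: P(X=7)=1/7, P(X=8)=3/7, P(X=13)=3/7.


E[X] = sum(x * P(x))
= 7*1/7 + 8*3/7 + 13*3/7
= 10

10


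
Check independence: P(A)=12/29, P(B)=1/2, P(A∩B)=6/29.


P(A)*P(B) = 12/29*1/2 = 6/29
P(A∩B) = 6/29, which equals P(A)P(B), so independent

Yes, A and B are independent


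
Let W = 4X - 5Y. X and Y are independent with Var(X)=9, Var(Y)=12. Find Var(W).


Independence => Cov(X,Y)=0
Var(4X - 5Y) = 4^2*Var(X) + (-5)^2*Var(Y)
= 16*9 + 25*12 = 444

444


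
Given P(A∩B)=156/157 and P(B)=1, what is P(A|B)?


P(A|B) = P(A∩B)/P(B) = (156/157)/(157/157) = 156/157

156/157


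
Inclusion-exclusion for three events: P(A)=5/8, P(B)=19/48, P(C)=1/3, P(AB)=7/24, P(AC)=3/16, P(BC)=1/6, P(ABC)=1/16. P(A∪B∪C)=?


P(A∪B∪C) = P(A)+P(B)+P(C) - P(AB)-P(AC)-P(BC) + P(ABC)
= 5/8+19/48+1/3 - 7/24-3/16-1/6 + 1/16
= 37/48

37/48


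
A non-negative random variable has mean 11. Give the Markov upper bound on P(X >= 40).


Markov: P(X >= a) <= E[X]/a
P(X >= 40) <= 11/40

11/40


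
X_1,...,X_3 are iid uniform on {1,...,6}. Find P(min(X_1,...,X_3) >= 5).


P(min >= 5) = P(all X_i >= 5) = (P(X_1 >= 5))^3
= (2/6)^3 = (1/3)^3 = 1/27

1/27


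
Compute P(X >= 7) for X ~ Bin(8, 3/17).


P(X>=7) = P(X=7) + P(X=8)
= 244944/6975757441 + 6561/6975757441
= 251505/6975757441

251505/6975757441


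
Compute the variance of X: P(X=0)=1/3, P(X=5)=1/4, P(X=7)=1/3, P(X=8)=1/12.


E[X] = 17/4, E[X^2] = 335/12
Var(X) = E[X^2] - (E[X])^2 = 335/12 - (17/4)^2 = 473/48

473/48


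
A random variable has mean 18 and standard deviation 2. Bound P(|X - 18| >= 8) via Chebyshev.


k = 8/2 = 4
Chebyshev: P(|X-mu| >= k*sigma) <= 1/k^2 = 1/4^2 = 1/16

1/16


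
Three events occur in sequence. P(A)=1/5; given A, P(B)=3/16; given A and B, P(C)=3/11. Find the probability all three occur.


P(A∩B∩C) = P(A) * P(B|A) * P(C|A∩B)
= 1/5 * 3/16 * 3/11
= 3/80 * 3/11 = 9/880

9/880


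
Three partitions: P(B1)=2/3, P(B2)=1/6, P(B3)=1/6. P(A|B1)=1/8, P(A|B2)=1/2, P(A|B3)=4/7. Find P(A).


P(A) = P(A|B1)P(B1) + P(A|B2)P(B2) + P(A|B3)P(B3)
= 1/8*2/3 + 1/2*1/6 + 4/7*1/6
= 1/12 + 1/12 + 2/21 = 11/42

11/42


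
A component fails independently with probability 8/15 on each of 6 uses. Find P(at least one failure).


P(at least one) = 1 - P(none)
P(none) = (1 - 8/15)^6 = (7/15)^6 = 117649/11390625
P(at least one) = 1 - 117649/11390625 = 11272976/11390625

11272976/11390625


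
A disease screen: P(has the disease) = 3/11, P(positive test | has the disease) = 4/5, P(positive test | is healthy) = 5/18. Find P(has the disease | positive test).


P(A) = P(A|B)P(B) + P(A|B')P(B') = 4/5*3/11 + 5/18*8/11 = 208/495
P(B|A) = P(A|B)P(B)/P(A) = (12/55)/(208/495) = 27/52

27/52


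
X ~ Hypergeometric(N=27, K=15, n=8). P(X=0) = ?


P(X=0) = C(15,0)*C(12,8) / C(27,8)
= 1*495 / 2220075
= 495/2220075 = 1/4485

1/4485


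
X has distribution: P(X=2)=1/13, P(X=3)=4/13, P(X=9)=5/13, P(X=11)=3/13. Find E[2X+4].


E[2X+4] = sum(g(x)*P(x))
= 8*1/13 + 10*4/13 + 22*5/13 + 26*3/13
= 236/13

236/13


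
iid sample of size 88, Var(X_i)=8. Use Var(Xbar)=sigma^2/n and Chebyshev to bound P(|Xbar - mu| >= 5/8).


Var(Xbar) = Var(X)/n = 8/88
Chebyshev: P(|Xbar-mu| >= 5/8) <= Var(Xbar)/(5/8)^2 = (1/11)/(25/64) = 64/275

64/275


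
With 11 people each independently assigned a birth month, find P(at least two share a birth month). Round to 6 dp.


P(all different) = prod((12-i)/12 for i=0..10) = 0.000645
P(at least one match) = 1 - 0.000645 = 0.999355

0.999355


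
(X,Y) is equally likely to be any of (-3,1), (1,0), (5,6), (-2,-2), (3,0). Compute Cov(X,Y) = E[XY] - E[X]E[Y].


E[X]=4/5, E[Y]=1, E[XY]=31/5
Cov(X,Y) = E[XY] - E[X]E[Y] = 31/5 - 4/5*1 = 27/5

27/5


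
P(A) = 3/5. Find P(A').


P(A') = 1 - P(A) = 1 - 3/5 = 2/5

2/5


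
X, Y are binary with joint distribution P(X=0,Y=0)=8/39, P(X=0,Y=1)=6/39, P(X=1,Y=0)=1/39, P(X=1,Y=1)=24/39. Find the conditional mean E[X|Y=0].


P(Y=0) = 9/39
E[X|Y=0] = (0*8 + 1*1)/9 = 1/9

1/9


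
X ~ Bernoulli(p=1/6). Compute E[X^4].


For Bernoulli: X in {0,1}
E[X^4] = 0^4*(1-1/6) + 1^4*1/6 = 1/6

1/6


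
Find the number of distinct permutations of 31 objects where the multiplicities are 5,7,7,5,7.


31! = 8222838654177922817725562880000000
Denominator: 5!=120 * 7!=5040 * 7!=5040 * 5!=120 * 7!=5040
Coefficient = 8222838654177922817725562880000000 / 1843546521600000 = 4460336941777516800

4460336941777516800


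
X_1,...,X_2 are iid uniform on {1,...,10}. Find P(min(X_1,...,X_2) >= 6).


P(min >= 6) = P(all X_i >= 6) = (P(X_1 >= 6))^2
= (5/10)^2 = (1/2)^2 = 1/4

1/4


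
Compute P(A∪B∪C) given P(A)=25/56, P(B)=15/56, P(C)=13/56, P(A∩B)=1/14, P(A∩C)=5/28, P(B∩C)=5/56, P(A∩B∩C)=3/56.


P(A∪B∪C) = P(A)+P(B)+P(C) - P(AB)-P(AC)-P(BC) + P(ABC)
= 25/56+15/56+13/56 - 1/14-5/28-5/56 + 3/56
= 37/56

37/56


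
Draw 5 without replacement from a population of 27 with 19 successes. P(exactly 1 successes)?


P(X=1) = C(19,1)*C(8,4) / C(27,5)
= 19*70 / 80730
= 1330/80730 = 133/8073

133/8073


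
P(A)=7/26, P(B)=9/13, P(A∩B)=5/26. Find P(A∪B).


P(A∪B) = P(A) + P(B) - P(A∩B)
= 7/26 + 9/13 - 5/26 = 10/13

10/13


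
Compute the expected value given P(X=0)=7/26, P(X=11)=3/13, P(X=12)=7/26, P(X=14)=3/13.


E[X] = sum(x * P(x))
= 0*7/26 + 11*3/13 + 12*7/26 + 14*3/13
= 9

9


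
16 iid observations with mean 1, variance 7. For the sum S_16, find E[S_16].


E[S_n] = n*E[X_1] = 16*1 = 16

16


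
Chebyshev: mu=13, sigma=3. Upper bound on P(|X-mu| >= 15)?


k = 15/3 = 5
Chebyshev: P(|X-mu| >= k*sigma) <= 1/k^2 = 1/5^2 = 1/25

1/25


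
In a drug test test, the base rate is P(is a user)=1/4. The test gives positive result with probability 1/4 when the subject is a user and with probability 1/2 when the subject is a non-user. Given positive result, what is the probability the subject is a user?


P(A) = P(A|B)P(B) + P(A|B')P(B') = 1/4*1/4 + 1/2*3/4 = 7/16
P(B|A) = P(A|B)P(B)/P(A) = (1/16)/(7/16) = 1/7

1/7


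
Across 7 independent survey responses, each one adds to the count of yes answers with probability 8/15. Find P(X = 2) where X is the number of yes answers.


P(X=2) = C(7,2) * p^2 * (1-p)^5
= 21 * 64/225 * 16807/759375
= 7529536/56953125

7529536/56953125


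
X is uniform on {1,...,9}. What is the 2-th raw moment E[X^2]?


E[X^2] = (1/9) * sum(x^2 for x=1..9)
= 285/9 = 95/3

95/3


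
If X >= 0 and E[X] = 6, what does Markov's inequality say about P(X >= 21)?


Markov: P(X >= a) <= E[X]/a
P(X >= 21) <= 6/21 = 2/7

2/7


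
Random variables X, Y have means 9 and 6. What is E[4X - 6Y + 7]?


E[4X - 6Y + 7] = 4*E[X] - 6*E[Y] + 7
= (4)*(9) + (-6)*(6) + (7)
= 36 - 36 + 7 = 7

7


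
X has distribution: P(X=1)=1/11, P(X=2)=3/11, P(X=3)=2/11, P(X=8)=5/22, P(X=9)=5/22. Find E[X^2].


E[X^2] = sum(g(x)*P(x))
= 1*1/11 + 4*3/11 + 9*2/11 + 64*5/22 + 81*5/22
= 787/22

787/22


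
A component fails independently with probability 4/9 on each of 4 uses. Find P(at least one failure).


P(at least one) = 1 - P(none)
P(none) = (1 - 4/9)^4 = (5/9)^4 = 625/6561
P(at least one) = 1 - 625/6561 = 5936/6561

5936/6561


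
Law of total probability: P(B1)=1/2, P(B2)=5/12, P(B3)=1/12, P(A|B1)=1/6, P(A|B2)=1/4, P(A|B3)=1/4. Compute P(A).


P(A) = P(A|B1)P(B1) + P(A|B2)P(B2) + P(A|B3)P(B3)
= 1/6*1/2 + 1/4*5/12 + 1/4*1/12
= 1/12 + 5/48 + 1/48 = 5/24

5/24


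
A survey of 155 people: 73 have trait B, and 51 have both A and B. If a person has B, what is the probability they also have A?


P(A|B) = P(A∩B)/P(B) = (51/155)/(73/155) = 51/73

51/73


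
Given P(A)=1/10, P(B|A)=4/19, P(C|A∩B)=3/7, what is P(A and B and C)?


P(A∩B∩C) = P(A) * P(B|A) * P(C|A∩B)
= 1/10 * 4/19 * 3/7
= 2/95 * 3/7 = 6/665

6/665


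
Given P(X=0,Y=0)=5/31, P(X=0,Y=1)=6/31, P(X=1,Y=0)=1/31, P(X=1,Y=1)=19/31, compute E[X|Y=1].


P(Y=1) = 25/31
E[X|Y=1] = (0*6 + 1*19)/25 = 19/25

19/25


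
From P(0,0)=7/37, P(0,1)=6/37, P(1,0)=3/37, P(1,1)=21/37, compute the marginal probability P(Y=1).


P(Y=1) = P(0,1)+P(1,1) = 6/37 + 21/37 = 27/37

27/37


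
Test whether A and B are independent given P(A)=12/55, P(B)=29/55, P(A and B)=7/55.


P(A)*P(B) = 12/55*29/55 = 348/3025
P(A∩B) = 7/55 != 348/3025, so not independent

No, A and B are not independent


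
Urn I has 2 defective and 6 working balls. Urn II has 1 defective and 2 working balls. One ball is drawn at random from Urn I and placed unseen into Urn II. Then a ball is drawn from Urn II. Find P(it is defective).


P(transfer defective) = 2/8 = 1/4; P(transfer working) = 3/4
If defective transferred: Urn II has 2 defective of 4, so P(defective|defective moved) = 1/2
If working transferred: Urn II has 1 defective of 4, so P(defective|working moved) = 1/4
By total probability: P(defective) = 1/4*1/2 + 3/4*1/4 = 5/16

5/16


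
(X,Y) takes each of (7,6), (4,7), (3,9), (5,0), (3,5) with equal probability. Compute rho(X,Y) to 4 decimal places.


Cov(X,Y) = -1.3600, Var(X) = 2.2400, Var(Y) = 9.0400
rho = Cov/(sqrt(VarX)*sqrt(VarY)) = -0.3022

-0.3022


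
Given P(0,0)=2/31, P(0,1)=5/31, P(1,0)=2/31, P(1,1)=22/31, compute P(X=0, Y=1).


Read from table: P(X=0, Y=1) = 5/31

5/31


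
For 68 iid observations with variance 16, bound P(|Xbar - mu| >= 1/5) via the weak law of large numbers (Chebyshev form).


Var(Xbar) = Var(X)/n = 16/68
Chebyshev: P(|Xbar-mu| >= 1/5) <= Var(Xbar)/(1/5)^2 = (4/17)/(1/25) = 100/17
Bound exceeds 1, so trivial bound: 1

1


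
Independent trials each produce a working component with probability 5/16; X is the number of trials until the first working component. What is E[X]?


For geometric (trials until first success), E[X] = 1/p = 1/(5/16) = 16/5

16/5


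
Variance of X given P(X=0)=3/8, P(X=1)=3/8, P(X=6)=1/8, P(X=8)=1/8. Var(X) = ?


E[X] = 17/8, E[X^2] = 103/8
Var(X) = E[X^2] - (E[X])^2 = 103/8 - (17/8)^2 = 535/64

535/64


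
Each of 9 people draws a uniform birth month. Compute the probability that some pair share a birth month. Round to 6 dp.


P(all different) = prod((12-i)/12 for i=0..8) = 0.015472
P(at least one match) = 1 - 0.015472 = 0.984528

0.984528


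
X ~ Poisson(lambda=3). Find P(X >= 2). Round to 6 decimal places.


P(X>=2) = 1 - P(X<=1) = 1 - (e^(-3)*3^0/0! + e^(-3)*3^1/1!)
≈ 1 - (0.0497870684 + 0.1493612051)
= 1 - 0.1991482735 = 0.8008517265
≈ 0.800852

0.800852


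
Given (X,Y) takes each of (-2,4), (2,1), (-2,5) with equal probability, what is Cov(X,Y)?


E[X]=-2/3, E[Y]=10/3, E[XY]=-16/3
Cov(X,Y) = E[XY] - E[X]E[Y] = -16/3 + 2/3*10/3 = -28/9

-28/9


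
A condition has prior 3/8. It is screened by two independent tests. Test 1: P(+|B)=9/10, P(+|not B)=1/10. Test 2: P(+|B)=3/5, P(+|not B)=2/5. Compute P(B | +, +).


After test 1: P(+) = 9/10*3/8 + 1/10*5/8 = 2/5
P(B|+) = (27/80)/(2/5) = 27/32
After test 2 (use post1 as new prior): P(+) = 3/5*27/32 + 2/5*5/32 = 91/160
P(B|+,+) = (81/160)/(91/160) = 81/91

81/91


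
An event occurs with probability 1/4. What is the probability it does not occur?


P(A') = 1 - P(A) = 1 - 1/4 = 3/4

3/4


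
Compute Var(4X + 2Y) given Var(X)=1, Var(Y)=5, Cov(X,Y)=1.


Var(4X + 2Y) = 4^2*Var(X) + 2^2*Var(Y) + 2*4*2*Cov(X,Y)
= 16*1 + 4*5 + 16*1
= 16 + 20 + 16 = 52

52


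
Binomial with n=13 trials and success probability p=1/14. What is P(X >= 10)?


P(X>=10) = P(X=10) + P(X=11) + P(X=12) + P(X=13)
= 314171/396857386627072 + 6591/396857386627072 + 169/793714773254144 + 1/793714773254144
= 320847/396857386627072

320847/396857386627072
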